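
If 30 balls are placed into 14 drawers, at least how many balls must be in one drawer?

By the pigeonhole principle: ceiling(30/14).

Final answer: 3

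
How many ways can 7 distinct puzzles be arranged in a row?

The number of ways to arrange 7 distinct objects is 7!.

Final answer: 7! = 5040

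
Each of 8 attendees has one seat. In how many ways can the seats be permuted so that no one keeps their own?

D(n) = (n-1)(D(n-1) + D(n-2)), D(0)=1, D(1)=0.
D(2) = 1 x (0 + 1) = 1
D(3) = 2 x (1 + 0) = 2
D(4) = 3 x (2 + 1) = 9
D(5) = 4 x (9 + 2) = 44
D(6) = 5 x (44 + 9) = 265
D(7) = 6 x (265 + 44) = 1854
D(8) = 7 x (D(7) + D(6)) = 7 x (1854 + 265)

Final answer: D(8) = 14833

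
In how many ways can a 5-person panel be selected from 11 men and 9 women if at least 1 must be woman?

Sum over valid woman counts:
C(9,1)C(11,4) = 2970
C(9,2)C(11,3) = 5940
C(9,3)C(11,2) = 4620
C(9,4)C(11,1) = 1386
C(9,5)C(11,0) = 126
Total: 2970 + 5940 + 4620 + 1386 + 126.

Final answer: 15042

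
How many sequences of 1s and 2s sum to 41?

Let f(n) be the number of climbs. Removing the last move (1 or 2 steps) gives f(n) = f(n-1) + f(n-2); base cases f(1)=1, f(2)=2.
Iterating the recurrence: f(1)=1, f(2)=2, f(3)=3, f(4)=5, f(5)=8, f(6)=13, f(7)=21, f(8)=34, f(9)=55, f(10)=89, f(11)=144, f(12)=233, f(13)=377, f(14)=610, f(15)=987, f(16)=1597, f(17)=2584, f(18)=4181, f(19)=6765, f(20)=10946, f(21)=17711, f(22)=28657, f(23)=46368, f(24)=75025, f(25)=121393, f(26)=196418, f(27)=317811, f(28)=514229, f(29)=832040, f(30)=1346269, f(31)=2178309, f(32)=3524578, f(33)=5702887, f(34)=9227465, f(35)=14930352, f(36)=24157817, f(37)=39088169, f(38)=63245986, f(39)=102334155, f(40)=165580141, f(41)=267914296.

Final answer: 267914296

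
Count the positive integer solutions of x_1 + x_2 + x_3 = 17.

Substitute x'_i = x_i - 1 (so x'_i >= 0). Then sum x'_i = 17 - 3 = 14.
Stars and bars: C(14+3-1, 3-1) = C(16,2).

Final answer: C(16,2) = 120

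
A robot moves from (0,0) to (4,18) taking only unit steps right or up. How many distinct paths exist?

Each path has 4 right steps and 18 up steps in some order (22 steps total).
Choose which 18 of the 22 steps are up: C(22,18).

Final answer: C(22,18) = 7315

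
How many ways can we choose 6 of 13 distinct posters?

C(13,6) = 13!/(6! x (13-6)!).

Final answer: C(13,6) = 1716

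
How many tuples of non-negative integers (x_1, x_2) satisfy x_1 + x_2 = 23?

Stars and bars with 23 stars and 1 bars:
C(23+2-1, 2-1) = C(24,1).

Final answer: C(24,1) = 24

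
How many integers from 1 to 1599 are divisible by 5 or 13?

Multiples of 5: 319. Multiples of 13: 123. Of both (lcm=65): 24.
By inclusion-exclusion: 319 + 123 - 24.

Final answer: 418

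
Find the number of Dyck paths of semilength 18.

Total monotonic paths to (18,18): C(36,18) = 9075135300.
Paths that cross above y=x (reflection bijection): C(36,19) = 8597496600.
Valid Dyck paths: 9075135300 - 8597496600.
(This is the Catalan number C_{18}.)

Final answer: C_{18} = 477638700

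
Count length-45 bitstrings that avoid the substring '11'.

A valid string ends in 0 (append to any length-(n-1) valid string) or in 01 (append to any length-(n-2) valid string), so a(n) = a(n-1) + a(n-2) with a(1)=2, a(2)=3.
Building up term by term: a(1)=2, a(2)=3, a(3)=5, a(4)=8, a(5)=13, a(6)=21, a(7)=34, a(8)=55, a(9)=89, a(10)=144, a(11)=233, a(12)=377, a(13)=610, a(14)=987, a(15)=1597, a(16)=2584, a(17)=4181, a(18)=6765, a(19)=10946, a(20)=17711, a(21)=28657, a(22)=46368, a(23)=75025, a(24)=121393, a(25)=196418, a(26)=317811, a(27)=514229, a(28)=832040, a(29)=1346269, a(30)=2178309, a(31)=3524578, a(32)=5702887, a(33)=9227465, a(34)=14930352, a(35)=24157817, a(36)=39088169, a(37)=63245986, a(38)=102334155, a(39)=165580141, a(40)=267914296, a(41)=433494437, a(42)=701408733, a(43)=1134903170, a(44)=1836311903, a(45)=2971215073.

Final answer: 2971215073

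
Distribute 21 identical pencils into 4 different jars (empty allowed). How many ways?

Stars and bars: C(n+k-1, k-1) = C(24,3).

Final answer: C(24,3) = 2024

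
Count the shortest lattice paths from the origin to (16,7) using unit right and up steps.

Each path has 16 right steps and 7 up steps in some order (23 steps total).
Choose which 7 of the 23 steps are up: C(23,7).

Final answer: C(23,7) = 245157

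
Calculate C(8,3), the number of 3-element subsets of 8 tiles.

C(8,3) = 8!/(3! x 5!).

Final answer: \binom{8}{3} = 56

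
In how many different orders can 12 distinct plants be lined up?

The number of ways to arrange 12 distinct objects is 12!.

Final answer: 12! = 479001600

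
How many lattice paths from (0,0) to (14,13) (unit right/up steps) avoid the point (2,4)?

Total paths to (14,13): C(27,13) = 20058300.
Paths through (2,4): C(6,4) x C(21,9) = 4408950.
Avoiding (2,4): 20058300 - 4408950.

Final answer: 15649350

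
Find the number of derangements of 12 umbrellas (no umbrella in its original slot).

Derangements satisfy D(n) = (n-1)(D(n-1) + D(n-2)), starting from D(0)=1, D(1)=0.
D(2) = 1 x (0 + 1) = 1
D(3) = 2 x (1 + 0) = 2
D(4) = 3 x (2 + 1) = 9
D(5) = 4 x (9 + 2) = 44
D(6) = 5 x (44 + 9) = 265
D(7) = 6 x (265 + 44) = 1854
D(8) = 7 x (1854 + 265) = 14833
D(9) = 8 x (14833 + 1854) = 133496
D(10) = 9 x (133496 + 14833) = 1334961
D(11) = 10 x (1334961 + 133496) = 14684570
D(12) = 11 x (D(11) + D(10)) = 11 x (14684570 + 1334961)

Final answer: D(12) = 176214841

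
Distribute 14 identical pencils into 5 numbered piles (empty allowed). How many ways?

Stars and bars: C(n+k-1, k-1) = C(18,4).

Final answer: C(18,4) = 3060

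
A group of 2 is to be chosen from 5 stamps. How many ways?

C(5,2) = 5!/(2! x (5-2)!).

Final answer: C(5,2) = 10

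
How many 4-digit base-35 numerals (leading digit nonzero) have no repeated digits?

First digit: 34 (nonzero). Second: 34 (not first). Third: 33, etc.
Total: 34 x 34 x 33 x 32.

Final answer: 1220736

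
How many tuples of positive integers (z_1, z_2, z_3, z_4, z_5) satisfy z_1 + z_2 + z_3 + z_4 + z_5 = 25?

Substitute z'_i = z_i - 1 (so z'_i >= 0). Then sum z'_i = 25 - 5 = 20.
Stars and bars: C(20+5-1, 5-1) = C(24,4).

Final answer: C(24,4) = 10626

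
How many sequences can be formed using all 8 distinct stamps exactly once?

The number of ways to arrange 8 distinct objects is 8!.

Final answer: 8! = 40320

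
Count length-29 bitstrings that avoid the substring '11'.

Classify by the final bit: ...0 gives a(n-1) strings, ...01 gives a(n-2) strings. Thus a(n) = a(n-1) + a(n-2) with a(1)=2, a(2)=3.
Building up term by term: a(1)=2, a(2)=3, a(3)=5, a(4)=8, a(5)=13, a(6)=21, a(7)=34, a(8)=55, a(9)=89, a(10)=144, a(11)=233, a(12)=377, a(13)=610, a(14)=987, a(15)=1597, a(16)=2584, a(17)=4181, a(18)=6765, a(19)=10946, a(20)=17711, a(21)=28657, a(22)=46368, a(23)=75025, a(24)=121393, a(25)=196418, a(26)=317811, a(27)=514229, a(28)=832040, a(29)=1346269.

Final answer: 1346269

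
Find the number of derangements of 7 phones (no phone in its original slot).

Use the recurrence D(n) = (n-1)(D(n-1) + D(n-2)) with D(0)=1, D(1)=0.
D(2) = 1 x (0 + 1) = 1
D(3) = 2 x (1 + 0) = 2
D(4) = 3 x (2 + 1) = 9
D(5) = 4 x (9 + 2) = 44
D(6) = 5 x (44 + 9) = 265
D(7) = 6 x (D(6) + D(5)) = 6 x (265 + 44)

Final answer: D(7) = 1854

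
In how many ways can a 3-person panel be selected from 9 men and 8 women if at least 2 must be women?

Sum over valid woman counts:
C(8,2)C(9,1) = 252
C(8,3)C(9,0) = 56
Total: 252 + 56.

Final answer: 308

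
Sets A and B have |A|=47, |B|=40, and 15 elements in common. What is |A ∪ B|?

|A union B| = |A| + |B| - |A intersect B| = 47 + 40 - 15.

Final answer: 72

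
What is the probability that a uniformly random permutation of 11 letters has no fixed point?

Use the recurrence D(n) = (n-1)(D(n-1) + D(n-2)) with D(0)=1, D(1)=0.
Building up: D(2)=1, D(3)=2, D(4)=9, D(5)=44, D(6)=265, D(7)=1854, D(8)=14833, D(9)=133496, D(10)=1334961, D(11)=14684570.
Total arrangements: 11! = 39916800.
Probability = D(11)/11! = 1468457/3991680.

Final answer: D(11)/11! = 14684570/39916800 = 0.367879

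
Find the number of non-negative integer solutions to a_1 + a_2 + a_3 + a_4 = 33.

Stars and bars with 33 stars and 3 bars:
C(33+4-1, 4-1) = C(36,3).

Final answer: C(36,3) = 7140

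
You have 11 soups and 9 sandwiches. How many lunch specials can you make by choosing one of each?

By the multiplication principle: 11 x 9.

Final answer: 99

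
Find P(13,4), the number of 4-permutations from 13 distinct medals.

P(13,4) = 13!/(13-4)! = 13!/9!.

Final answer: P(13,4) = 17160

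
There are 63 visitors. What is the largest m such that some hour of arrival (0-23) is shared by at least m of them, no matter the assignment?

There are 24 possible values for hour of arrival (0-23). With 63 visitors and 24 categories, by pigeonhole: ceiling(63/24).

Final answer: 3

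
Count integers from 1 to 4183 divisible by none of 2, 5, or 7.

|div by 2|=2091, |div by 5|=836, |div by 7|=597.
|div by 2&5|=418, |div by 2&7|=298, |div by 5&7|=119, |div by all|=59.
By inclusion-exclusion, divisible by at least one: 2091+836+597-418-298-119+59 = 2748.
Not divisible by any: 4183 - 2748.

Final answer: 1435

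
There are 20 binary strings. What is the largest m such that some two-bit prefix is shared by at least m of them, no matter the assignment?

There are 4 possible values for two-bit prefix. With 20 binary strings and 4 categories, by pigeonhole: ceiling(20/4).

Final answer: 5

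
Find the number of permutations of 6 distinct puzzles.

The number of ways to arrange 6 distinct objects is 6!.

Final answer: 6! = 720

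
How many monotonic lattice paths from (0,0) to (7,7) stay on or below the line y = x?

Total monotonic paths to (7,7): C(14,7) = 3432.
Paths that cross above y=x (reflection bijection): C(14,8) = 3003.
Valid Dyck paths: 3432 - 3003.
(Check: C(14,7) - C(14,8) = C(14,7)/8, the Catalan number C_{7}.)

Final answer: C_{7} = 429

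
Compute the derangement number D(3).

Derangements satisfy D(n) = (n-1)(D(n-1) + D(n-2)), starting from D(0)=1, D(1)=0.
D(2) = 1 x (0 + 1) = 1
D(3) = 2 x (D(2) + D(1)) = 2 x (1 + 0)

Final answer: D(3) = 2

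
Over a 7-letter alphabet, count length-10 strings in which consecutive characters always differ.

First character: 7 choices. Each subsequent: 6 choices (must differ from the previous one).
Total: 7 x 6^9.

Final answer: 7 x 6^{9} = 70543872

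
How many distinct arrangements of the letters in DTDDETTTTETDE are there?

Letters (D:4, E:3, T:6). Total letters: 13.
Permutations = 13!/(6! x 4! x 3!).

Final answer: 60060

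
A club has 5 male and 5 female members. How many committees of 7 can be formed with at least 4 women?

Sum over valid woman counts:
C(5,4)C(5,3) = 50
C(5,5)C(5,2) = 10
Total: 50 + 10.

Final answer: 60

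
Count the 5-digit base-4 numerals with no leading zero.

These are the integers in [4^4, 4^5), so the count is 4^5 - 4^4 = 3 x 4^4.

Final answer: 768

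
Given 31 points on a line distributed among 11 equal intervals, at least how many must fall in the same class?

By pigeonhole with 31 objects and 11 categories: ceiling(31/11).

Final answer: 3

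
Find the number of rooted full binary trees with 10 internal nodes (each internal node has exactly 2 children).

The structures are counted by the Catalan number C_n. Here n = 10.
C_n = C(2n,n) - C(2n,n+1), so C_{10} = C(20,10) - C(20,11) = 184756 - 167960.

Final answer: C_{10} = 16796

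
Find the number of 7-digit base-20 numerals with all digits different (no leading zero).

The leading digit has 19 choices (anything but zero); the next has 19 (anything but the first), then 18, and so on, one fewer each time.
Total: 19 x 19 x 18 x 17 x 16 x 15 x 14.

Final answer: 371165760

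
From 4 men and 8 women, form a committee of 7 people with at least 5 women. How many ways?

Sum over valid woman counts:
C(8,5)C(4,2) = 336
C(8,6)C(4,1) = 112
C(8,7)C(4,0) = 8
Total: 336 + 112 + 8.

Final answer: 456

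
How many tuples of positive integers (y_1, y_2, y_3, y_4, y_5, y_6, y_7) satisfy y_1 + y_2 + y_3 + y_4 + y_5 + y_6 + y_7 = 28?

Substitute y'_i = y_i - 1 (so y'_i >= 0). Then sum y'_i = 28 - 7 = 21.
Stars and bars: C(21+7-1, 7-1) = C(27,6).

Final answer: C(27,6) = 296010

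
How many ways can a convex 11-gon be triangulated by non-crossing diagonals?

This is counted by the nth Catalan number C_n. Here n = 11 - 2 = 9.
C_n = C(2n,n) - C(2n,n+1), so C_{9} = C(18,9) - C(18,10) = 48620 - 43758.

Final answer: C_{9} = 4862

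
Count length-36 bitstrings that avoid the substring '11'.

Classify by the final bit: ...0 gives a(n-1) strings, ...01 gives a(n-2) strings. Thus a(n) = a(n-1) + a(n-2) with a(1)=2, a(2)=3.
Building up term by term: a(1)=2, a(2)=3, a(3)=5, a(4)=8, a(5)=13, a(6)=21, a(7)=34, a(8)=55, a(9)=89, a(10)=144, a(11)=233, a(12)=377, a(13)=610, a(14)=987, a(15)=1597, a(16)=2584, a(17)=4181, a(18)=6765, a(19)=10946, a(20)=17711, a(21)=28657, a(22)=46368, a(23)=75025, a(24)=121393, a(25)=196418, a(26)=317811, a(27)=514229, a(28)=832040, a(29)=1346269, a(30)=2178309, a(31)=3524578, a(32)=5702887, a(33)=9227465, a(34)=14930352, a(35)=24157817, a(36)=39088169.

Final answer: 39088169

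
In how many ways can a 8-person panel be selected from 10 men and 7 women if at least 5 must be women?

Sum over valid woman counts:
C(7,5)C(10,3) = 2520
C(7,6)C(10,2) = 315
C(7,7)C(10,1) = 10
Total: 2520 + 315 + 10.

Final answer: 2845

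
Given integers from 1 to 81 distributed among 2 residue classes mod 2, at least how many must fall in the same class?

By pigeonhole with 81 objects and 2 categories: ceiling(81/2).

Final answer: 41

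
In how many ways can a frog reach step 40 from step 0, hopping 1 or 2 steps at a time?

Condition on the final move: it is a 1-step (f(n-1) ways to get there) or a 2-step (f(n-2) ways), so f(n) = f(n-1) + f(n-2), with f(1)=1, f(2)=2.
Computing successive values: f(1)=1, f(2)=2, f(3)=3, f(4)=5, f(5)=8, f(6)=13, f(7)=21, f(8)=34, f(9)=55, f(10)=89, f(11)=144, f(12)=233, f(13)=377, f(14)=610, f(15)=987, f(16)=1597, f(17)=2584, f(18)=4181, f(19)=6765, f(20)=10946, f(21)=17711, f(22)=28657, f(23)=46368, f(24)=75025, f(25)=121393, f(26)=196418, f(27)=317811, f(28)=514229, f(29)=832040, f(30)=1346269, f(31)=2178309, f(32)=3524578, f(33)=5702887, f(34)=9227465, f(35)=14930352, f(36)=24157817, f(37)=39088169, f(38)=63245986, f(39)=102334155, f(40)=165580141.

Final answer: 165580141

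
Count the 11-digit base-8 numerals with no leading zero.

These are the integers in [8^10, 8^11), so the count is 8^11 - 8^10 = 7 x 8^10.

Final answer: 7516192768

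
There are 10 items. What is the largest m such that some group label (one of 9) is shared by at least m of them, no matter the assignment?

There are 9 possible values for group label (one of 9). With 10 items and 9 categories, by pigeonhole: ceiling(10/9).

Final answer: 2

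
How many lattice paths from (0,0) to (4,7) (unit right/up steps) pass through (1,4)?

Paths (0,0)->(1,4): C(5,4) = 5.
Paths (1,4)->(4,7): C(6,3) = 20.
By multiplication principle: 5 x 20.

Final answer: 100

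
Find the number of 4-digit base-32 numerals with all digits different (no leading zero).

The leading digit has 31 choices (anything but zero); the next has 31 (anything but the first), then 30, and so on, one fewer each time.
Total: 31 x 31 x 30 x 29.

Final answer: 836070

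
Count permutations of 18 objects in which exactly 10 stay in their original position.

Choose which 10 elements are fixed: C(18,10) = 43758.
Derange the remaining 8 using D(j) = (j-1)(D(j-1) + D(j-2)), D(0)=1, D(1)=0: D(2)=1, D(3)=2, D(4)=9, D(5)=44, D(6)=265, D(7)=1854, D(8)=14833.
Total: 43758 x 14833.

Final answer: C(18,10) D(8) = 649062414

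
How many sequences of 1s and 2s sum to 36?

Condition on the final move: it is a 1-step (f(n-1) ways to get there) or a 2-step (f(n-2) ways), so f(n) = f(n-1) + f(n-2), with f(1)=1, f(2)=2.
Iterating the recurrence: f(1)=1, f(2)=2, f(3)=3, f(4)=5, f(5)=8, f(6)=13, f(7)=21, f(8)=34, f(9)=55, f(10)=89, f(11)=144, f(12)=233, f(13)=377, f(14)=610, f(15)=987, f(16)=1597, f(17)=2584, f(18)=4181, f(19)=6765, f(20)=10946, f(21)=17711, f(22)=28657, f(23)=46368, f(24)=75025, f(25)=121393, f(26)=196418, f(27)=317811, f(28)=514229, f(29)=832040, f(30)=1346269, f(31)=2178309, f(32)=3524578, f(33)=5702887, f(34)=9227465, f(35)=14930352, f(36)=24157817.

Final answer: 24157817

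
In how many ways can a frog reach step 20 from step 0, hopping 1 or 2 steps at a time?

Let f(n) count the ways. The last step is size 1 or 2, so f(n) = f(n-1) + f(n-2) with f(1)=1, f(2)=2.
Iterating the recurrence: f(1)=1, f(2)=2, f(3)=3, f(4)=5, f(5)=8, f(6)=13, f(7)=21, f(8)=34, f(9)=55, f(10)=89, f(11)=144, f(12)=233, f(13)=377, f(14)=610, f(15)=987, f(16)=1597, f(17)=2584, f(18)=4181, f(19)=6765, f(20)=10946.

Final answer: 10946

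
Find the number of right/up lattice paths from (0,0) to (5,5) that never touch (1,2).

Total paths to (5,5): C(10,5) = 252.
Paths through (1,2): C(3,2) x C(7,3) = 105.
Avoiding (1,2): 252 - 105.

Final answer: 147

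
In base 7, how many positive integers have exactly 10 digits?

In base 7, the leading digit has 6 choices (1..6); each of the remaining 9 digits has 7 choices.
Total: 6 x 7^9.

Final answer: 242121642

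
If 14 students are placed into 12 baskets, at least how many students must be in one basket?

By the pigeonhole principle: ceiling(14/12).

Final answer: 2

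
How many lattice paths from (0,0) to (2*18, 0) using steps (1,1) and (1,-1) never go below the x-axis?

Total monotonic paths to (18,18): C(36,18) = 9075135300.
By the reflection principle, paths that go above the diagonal number C(36,19) = 8597496600.
Valid Dyck paths: 9075135300 - 8597496600.
(This is the Catalan number C_{18}.)

Final answer: C_{18} = 477638700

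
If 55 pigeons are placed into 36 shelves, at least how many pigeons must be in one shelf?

By the pigeonhole principle: ceiling(55/36).

Final answer: 2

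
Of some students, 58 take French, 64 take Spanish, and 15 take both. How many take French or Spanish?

|A union B| = |A| + |B| - |A intersect B| = 58 + 64 - 15.

Final answer: 107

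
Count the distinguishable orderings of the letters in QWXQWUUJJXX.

Letters (J:2, Q:2, U:2, W:2, X:3). Total letters: 11.
Permutations = 11!/(3! x 2! x 2! x 2! x 2!).

Final answer: 415800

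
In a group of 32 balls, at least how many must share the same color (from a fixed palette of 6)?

There are 6 possible values for color (from a fixed palette of 6). With 32 balls and 6 categories, by pigeonhole: ceiling(32/6).

Final answer: 6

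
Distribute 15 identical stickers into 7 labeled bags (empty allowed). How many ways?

Stars and bars: C(n+k-1, k-1) = C(21,6).

Final answer: C(21,6) = 54264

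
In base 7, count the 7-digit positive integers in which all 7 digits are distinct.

First digit: 6 (nonzero). Second: 6 (not first). Third: 5, etc.
Total: 6 x 6 x 5 x 4 x 3 x 2 x 1.

Final answer: 4320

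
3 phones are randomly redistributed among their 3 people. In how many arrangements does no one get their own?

Use the recurrence D(n) = (n-1)(D(n-1) + D(n-2)) with D(0)=1, D(1)=0.
D(2) = 1 x (0 + 1) = 1
D(3) = 2 x (D(2) + D(1)) = 2 x (1 + 0)

Final answer: D(3) = 2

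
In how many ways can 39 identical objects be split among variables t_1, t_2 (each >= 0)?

Stars and bars with 39 stars and 1 bars:
C(39+2-1, 2-1) = C(40,1).

Final answer: C(40,1) = 40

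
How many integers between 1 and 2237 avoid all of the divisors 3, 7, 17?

|div by 3|=745, |div by 7|=319, |div by 17|=131.
|div by 3&7|=106, |div by 3&17|=43, |div by 7&17|=18, |div by all|=6.
By inclusion-exclusion, divisible by at least one: 745+319+131-106-43-18+6 = 1034.
Not divisible by any: 2237 - 1034.

Final answer: 1203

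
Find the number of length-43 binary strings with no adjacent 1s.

A valid string ends in 0 (append to any length-(n-1) valid string) or in 01 (append to any length-(n-2) valid string), so a(n) = a(n-1) + a(n-2) with a(1)=2, a(2)=3.
Computing successive values: a(1)=2, a(2)=3, a(3)=5, a(4)=8, a(5)=13, a(6)=21, a(7)=34, a(8)=55, a(9)=89, a(10)=144, a(11)=233, a(12)=377, a(13)=610, a(14)=987, a(15)=1597, a(16)=2584, a(17)=4181, a(18)=6765, a(19)=10946, a(20)=17711, a(21)=28657, a(22)=46368, a(23)=75025, a(24)=121393, a(25)=196418, a(26)=317811, a(27)=514229, a(28)=832040, a(29)=1346269, a(30)=2178309, a(31)=3524578, a(32)=5702887, a(33)=9227465, a(34)=14930352, a(35)=24157817, a(36)=39088169, a(37)=63245986, a(38)=102334155, a(39)=165580141, a(40)=267914296, a(41)=433494437, a(42)=701408733, a(43)=1134903170.

Final answer: 1134903170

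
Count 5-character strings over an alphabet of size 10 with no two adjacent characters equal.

First character: 10 choices. Each subsequent: 9 choices (must differ from the previous one).
Total: 10 x 9^4.

Final answer: 10 x 9^{4} = 65610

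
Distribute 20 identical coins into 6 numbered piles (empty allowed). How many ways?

Stars and bars: C(n+k-1, k-1) = C(25,5).

Final answer: C(25,5) = 53130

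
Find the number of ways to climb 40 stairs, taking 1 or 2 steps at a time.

Condition on the final move: it is a 1-step (f(n-1) ways to get there) or a 2-step (f(n-2) ways), so f(n) = f(n-1) + f(n-2), with f(1)=1, f(2)=2.
Building up term by term: f(1)=1, f(2)=2, f(3)=3, f(4)=5, f(5)=8, f(6)=13, f(7)=21, f(8)=34, f(9)=55, f(10)=89, f(11)=144, f(12)=233, f(13)=377, f(14)=610, f(15)=987, f(16)=1597, f(17)=2584, f(18)=4181, f(19)=6765, f(20)=10946, f(21)=17711, f(22)=28657, f(23)=46368, f(24)=75025, f(25)=121393, f(26)=196418, f(27)=317811, f(28)=514229, f(29)=832040, f(30)=1346269, f(31)=2178309, f(32)=3524578, f(33)=5702887, f(34)=9227465, f(35)=14930352, f(36)=24157817, f(37)=39088169, f(38)=63245986, f(39)=102334155, f(40)=165580141.

Final answer: 165580141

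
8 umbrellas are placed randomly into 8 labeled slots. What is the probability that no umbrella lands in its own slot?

D(n) = (n-1)(D(n-1) + D(n-2)), D(0)=1, D(1)=0.
Building up: D(2)=1, D(3)=2, D(4)=9, D(5)=44, D(6)=265, D(7)=1854, D(8)=14833.
Total arrangements: 8! = 40320.
Probability = D(8)/8! = 2119/5760.

Final answer: D(8)/8! = 14833/40320 = 0.367882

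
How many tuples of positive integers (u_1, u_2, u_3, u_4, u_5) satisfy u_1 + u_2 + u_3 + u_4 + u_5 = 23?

Substitute u'_i = u_i - 1 (so u'_i >= 0). Then sum u'_i = 23 - 5 = 18.
Stars and bars: C(18+5-1, 5-1) = C(22,4).

Final answer: C(22,4) = 7315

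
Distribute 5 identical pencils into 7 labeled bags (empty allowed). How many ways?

Stars and bars: C(n+k-1, k-1) = C(11,6).

Final answer: C(11,6) = 462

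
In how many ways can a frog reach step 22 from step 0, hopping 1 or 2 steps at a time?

Let f(n) count the ways. The last step is size 1 or 2, so f(n) = f(n-1) + f(n-2) with f(1)=1, f(2)=2.
Computing successive values: f(1)=1, f(2)=2, f(3)=3, f(4)=5, f(5)=8, f(6)=13, f(7)=21, f(8)=34, f(9)=55, f(10)=89, f(11)=144, f(12)=233, f(13)=377, f(14)=610, f(15)=987, f(16)=1597, f(17)=2584, f(18)=4181, f(19)=6765, f(20)=10946, f(21)=17711, f(22)=28657.

Final answer: 28657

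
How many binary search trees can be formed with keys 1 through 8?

This is a standard Catalan-number count: the answer is C_n. Here n = 8.
C_n = (2n)!/(n!(n+1)!), so C_{8} = 16!/(8! x 9!) = C(16,8)/9 = 12870/9.

Final answer: C_{8} = 1430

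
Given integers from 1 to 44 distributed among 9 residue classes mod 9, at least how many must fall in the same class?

By pigeonhole with 44 objects and 9 categories: ceiling(44/9).

Final answer: 5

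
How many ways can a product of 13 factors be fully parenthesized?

This is counted by the nth Catalan number C_n. Here n = 13 - 1 = 12.
C_n = C(2n,n)/(n+1), so C_{12} = C(24,12)/13 = 2704156/13.

Final answer: C_{12} = 208012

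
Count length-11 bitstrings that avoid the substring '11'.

A valid string ends in 0 (append to any length-(n-1) valid string) or in 01 (append to any length-(n-2) valid string), so a(n) = a(n-1) + a(n-2) with a(1)=2, a(2)=3.
Building up term by term: a(1)=2, a(2)=3, a(3)=5, a(4)=8, a(5)=13, a(6)=21, a(7)=34, a(8)=55, a(9)=89, a(10)=144, a(11)=233.

Final answer: 233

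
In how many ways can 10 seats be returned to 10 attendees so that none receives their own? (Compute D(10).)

Derangements satisfy D(n) = (n-1)(D(n-1) + D(n-2)), starting from D(0)=1, D(1)=0.
D(2) = 1 x (0 + 1) = 1
D(3) = 2 x (1 + 0) = 2
D(4) = 3 x (2 + 1) = 9
D(5) = 4 x (9 + 2) = 44
D(6) = 5 x (44 + 9) = 265
D(7) = 6 x (265 + 44) = 1854
D(8) = 7 x (1854 + 265) = 14833
D(9) = 8 x (14833 + 1854) = 133496
D(10) = 9 x (D(9) + D(8)) = 9 x (133496 + 14833)

Final answer: D(10) = 1334961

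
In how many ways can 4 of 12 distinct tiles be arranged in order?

P(12,4) = 12!/(12-4)! = 12!/8!.

Final answer: P(12,4) = 11880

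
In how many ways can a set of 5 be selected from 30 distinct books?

C(30,5) = 30!/(5! x 25!).

Final answer: \binom{30}{5} = 142506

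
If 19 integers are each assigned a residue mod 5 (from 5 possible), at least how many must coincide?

There are 5 possible values for residue mod 5. With 19 integers and 5 categories, by pigeonhole: ceiling(19/5).

Final answer: 4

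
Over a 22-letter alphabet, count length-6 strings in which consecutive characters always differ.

First character: 22 choices. Each subsequent: 21 choices (must differ from the previous one).
Total: 22 x 21^5.

Final answer: 22 x 21^{5} = 89850222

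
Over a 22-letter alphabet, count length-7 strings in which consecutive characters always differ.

First character: 22 choices. Each subsequent: 21 choices (must differ from the previous one).
Total: 22 x 21^6.

Final answer: 22 x 21^{6} = 1886854662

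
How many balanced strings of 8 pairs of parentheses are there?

The structures are counted by the Catalan number C_n. Here n = 8 (pairs).
C_n = C(2n,n)/(n+1), so C_{8} = C(16,8)/9 = 12870/9.

Final answer: C_{8} = 1430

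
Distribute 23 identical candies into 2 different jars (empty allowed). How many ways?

Stars and bars: C(n+k-1, k-1) = C(24,1).

Final answer: C(24,1) = 24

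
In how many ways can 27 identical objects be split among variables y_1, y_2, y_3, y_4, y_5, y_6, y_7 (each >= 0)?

Stars and bars with 27 stars and 6 bars:
C(27+7-1, 7-1) = C(33,6).

Final answer: C(33,6) = 1107568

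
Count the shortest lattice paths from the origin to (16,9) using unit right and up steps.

Each path has 16 right steps and 9 up steps in some order (25 steps total).
Choose which 9 of the 25 steps are up: C(25,9).

Final answer: C(25,9) = 2042975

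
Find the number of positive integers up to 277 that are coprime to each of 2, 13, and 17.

|div by 2|=138, |div by 13|=21, |div by 17|=16.
|div by 2&13|=10, |div by 2&17|=8, |div by 13&17|=1, |div by all|=0.
By inclusion-exclusion, divisible by at least one: 138+21+16-10-8-1+0 = 156.
Not divisible by any: 277 - 156.

Final answer: 121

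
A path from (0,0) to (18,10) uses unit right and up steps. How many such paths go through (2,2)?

Paths (0,0)->(2,2): C(4,2) = 6.
Paths (2,2)->(18,10): C(24,8) = 735471.
By multiplication principle: 6 x 735471.

Final answer: 4412826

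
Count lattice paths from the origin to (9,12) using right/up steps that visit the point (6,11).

Paths (0,0)->(6,11): C(17,11) = 12376.
Paths (6,11)->(9,12): C(4,1) = 4.
By multiplication principle: 12376 x 4.

Final answer: 49504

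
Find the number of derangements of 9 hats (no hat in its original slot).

Derangements satisfy D(n) = (n-1)(D(n-1) + D(n-2)), starting from D(0)=1, D(1)=0.
D(2) = 1 x (0 + 1) = 1
D(3) = 2 x (1 + 0) = 2
D(4) = 3 x (2 + 1) = 9
D(5) = 4 x (9 + 2) = 44
D(6) = 5 x (44 + 9) = 265
D(7) = 6 x (265 + 44) = 1854
D(8) = 7 x (1854 + 265) = 14833
D(9) = 8 x (D(8) + D(7)) = 8 x (14833 + 1854)

Final answer: D(9) = 133496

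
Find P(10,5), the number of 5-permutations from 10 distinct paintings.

P(10,5) = 10!/(10-5)! = 10!/5!.

Final answer: P(10,5) = 30240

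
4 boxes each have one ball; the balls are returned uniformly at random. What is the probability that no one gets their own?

Use the recurrence D(n) = (n-1)(D(n-1) + D(n-2)) with D(0)=1, D(1)=0.
Building up: D(2)=1, D(3)=2, D(4)=9.
Total arrangements: 4! = 24.
Probability = D(4)/4! = 3/8.

Final answer: D(4)/4! = 9/24 = 0.375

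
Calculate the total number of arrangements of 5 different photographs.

The number of ways to arrange 5 distinct objects is 5!.

Final answer: 5! = 120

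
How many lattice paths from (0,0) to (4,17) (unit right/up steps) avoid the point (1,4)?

Total paths to (4,17): C(21,17) = 5985.
Paths through (1,4): C(5,4) x C(16,13) = 2800.
Avoiding (1,4): 5985 - 2800.

Final answer: 3185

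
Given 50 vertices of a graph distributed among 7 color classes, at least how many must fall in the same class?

By pigeonhole with 50 objects and 7 categories: ceiling(50/7).

Final answer: 8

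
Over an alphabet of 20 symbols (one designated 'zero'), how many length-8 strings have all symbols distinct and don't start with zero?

The leading digit has 19 choices (anything but zero); the next has 19 (anything but the first), then 18, and so on, one fewer each time.
Total: 19 x 19 x 18 x 17 x 16 x 15 x 14 x 13.

Final answer: 4825154880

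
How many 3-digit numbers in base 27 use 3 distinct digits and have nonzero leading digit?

The leading digit has 26 choices (anything but zero); the next has 26 (anything but the first), then 25, and so on, one fewer each time.
Total: 26 x 26 x 25.

Final answer: 16900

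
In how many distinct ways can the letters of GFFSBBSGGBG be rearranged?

Letters (B:3, F:2, G:4, S:2). Total letters: 11.
Permutations = 11!/(4! x 3! x 2! x 2!).

Final answer: 69300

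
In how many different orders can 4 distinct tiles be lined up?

The number of ways to arrange 4 distinct objects is 4!.

Final answer: 4! = 24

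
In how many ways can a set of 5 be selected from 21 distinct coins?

C(21,5) = 21!/(5! x 16!).

Final answer: \binom{21}{5} = 20349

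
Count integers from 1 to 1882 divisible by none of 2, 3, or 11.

|div by 2|=941, |div by 3|=627, |div by 11|=171.
|div by 2&3|=313, |div by 2&11|=85, |div by 3&11|=57, |div by all|=28.
By inclusion-exclusion, divisible by at least one: 941+627+171-313-85-57+28 = 1312.
Not divisible by any: 1882 - 1312.

Final answer: 570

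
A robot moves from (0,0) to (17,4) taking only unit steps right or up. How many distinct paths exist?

Each path has 17 right steps and 4 up steps in some order (21 steps total).
Choose which 4 of the 21 steps are up: C(21,4).

Final answer: C(21,4) = 5985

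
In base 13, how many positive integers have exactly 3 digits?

In base 13, the leading digit has 12 choices (1..12); each of the remaining 2 digits has 13 choices.
Total: 12 x 13^2.

Final answer: 2028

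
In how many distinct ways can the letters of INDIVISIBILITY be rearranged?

Letters (B:1, D:1, I:6, L:1, N:1, S:1, T:1, V:1, Y:1). Total letters: 14.
Permutations = 14!/(6!).

Final answer: 121080960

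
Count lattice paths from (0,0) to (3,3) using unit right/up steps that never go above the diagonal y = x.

Total monotonic paths to (3,3): C(6,3) = 20.
A path is bad iff it touches y = x + 1; reflecting its initial segment maps bad paths bijectively onto all paths to (2,4), of which there are C(6,4) = 15.
Valid Dyck paths: 20 - 15.
(These counts are the Catalan numbers.)

Final answer: C_{3} = 5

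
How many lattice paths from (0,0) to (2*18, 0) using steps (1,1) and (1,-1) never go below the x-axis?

Total monotonic paths to (18,18): C(36,18) = 9075135300.
Paths that cross above y=x (reflection bijection): C(36,19) = 8597496600.
Valid Dyck paths: 9075135300 - 8597496600.
(These counts are the Catalan numbers.)

Final answer: C_{18} = 477638700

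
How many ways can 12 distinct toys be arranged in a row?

The number of ways to arrange 12 distinct objects is 12!.

Final answer: 12! = 479001600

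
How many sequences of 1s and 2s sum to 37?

Let f(n) count the ways. The last step is size 1 or 2, so f(n) = f(n-1) + f(n-2) with f(1)=1, f(2)=2.
Building up term by term: f(1)=1, f(2)=2, f(3)=3, f(4)=5, f(5)=8, f(6)=13, f(7)=21, f(8)=34, f(9)=55, f(10)=89, f(11)=144, f(12)=233, f(13)=377, f(14)=610, f(15)=987, f(16)=1597, f(17)=2584, f(18)=4181, f(19)=6765, f(20)=10946, f(21)=17711, f(22)=28657, f(23)=46368, f(24)=75025, f(25)=121393, f(26)=196418, f(27)=317811, f(28)=514229, f(29)=832040, f(30)=1346269, f(31)=2178309, f(32)=3524578, f(33)=5702887, f(34)=9227465, f(35)=14930352, f(36)=24157817, f(37)=39088169.

Final answer: 39088169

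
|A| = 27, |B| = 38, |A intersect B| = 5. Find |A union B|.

|A union B| = |A| + |B| - |A intersect B| = 27 + 38 - 5.

Final answer: 60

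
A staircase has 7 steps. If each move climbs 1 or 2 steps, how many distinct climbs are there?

Condition on the final move: it is a 1-step (f(n-1) ways to get there) or a 2-step (f(n-2) ways), so f(n) = f(n-1) + f(n-2), with f(1)=1, f(2)=2.
Iterating the recurrence: f(1)=1, f(2)=2, f(3)=3, f(4)=5, f(5)=8, f(6)=13, f(7)=21.

Final answer: 21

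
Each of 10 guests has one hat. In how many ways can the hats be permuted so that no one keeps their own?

Use the recurrence D(n) = (n-1)(D(n-1) + D(n-2)) with D(0)=1, D(1)=0.
D(2) = 1 x (0 + 1) = 1
D(3) = 2 x (1 + 0) = 2
D(4) = 3 x (2 + 1) = 9
D(5) = 4 x (9 + 2) = 44
D(6) = 5 x (44 + 9) = 265
D(7) = 6 x (265 + 44) = 1854
D(8) = 7 x (1854 + 265) = 14833
D(9) = 8 x (14833 + 1854) = 133496
D(10) = 9 x (D(9) + D(8)) = 9 x (133496 + 14833)

Final answer: D(10) = 1334961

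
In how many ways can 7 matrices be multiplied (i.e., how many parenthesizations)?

This is a standard Catalan-number count: the answer is C_n. Here n = 7 - 1 = 6.
Using C_0 = 1 and C_(k+1) = C_k x 2(2k+1)/(k+2), build up term by term: C_1=1, C_2=2, C_3=5, C_4=14, C_5=42, C_6=132.

Final answer: C_{6} = 132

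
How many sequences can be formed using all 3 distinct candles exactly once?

The number of ways to arrange 3 distinct objects is 3!.

Final answer: 3! = 6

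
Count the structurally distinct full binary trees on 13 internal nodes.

This is a standard Catalan-number count: the answer is C_n. Here n = 13.
C_n = C(2n,n) - C(2n,n+1), so C_{13} = C(26,13) - C(26,14) = 10400600 - 9657700.

Final answer: C_{13} = 742900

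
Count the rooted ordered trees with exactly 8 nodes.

The structures are counted by the Catalan number C_n. Here n = 8 - 1 = 7.
C_n = C(2n,n) - C(2n,n+1), so C_{7} = C(14,7) - C(14,8) = 3432 - 3003.

Final answer: C_{7} = 429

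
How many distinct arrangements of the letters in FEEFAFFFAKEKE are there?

Letters (A:2, E:4, F:5, K:2). Total letters: 13.
Permutations = 13!/(5! x 4! x 2! x 2!).

Final answer: 540540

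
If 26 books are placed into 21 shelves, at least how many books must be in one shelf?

By the pigeonhole principle: ceiling(26/21).

Final answer: 2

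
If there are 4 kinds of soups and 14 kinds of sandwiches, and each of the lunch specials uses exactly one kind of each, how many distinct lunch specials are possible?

By the multiplication principle: 4 x 14.

Final answer: 56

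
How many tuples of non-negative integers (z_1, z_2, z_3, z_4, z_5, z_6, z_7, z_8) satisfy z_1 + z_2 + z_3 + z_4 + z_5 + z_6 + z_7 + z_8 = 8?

Stars and bars with 8 stars and 7 bars:
C(8+8-1, 8-1) = C(15,7).

Final answer: C(15,7) = 6435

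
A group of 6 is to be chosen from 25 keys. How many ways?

C(25,6) = 25!/(6! x 19!).

Final answer: \binom{25}{6} = 177100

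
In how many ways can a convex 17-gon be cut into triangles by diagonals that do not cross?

The structures are counted by the Catalan number C_n. Here n = 17 - 2 = 15.
Using C_0 = 1 and C_(k+1) = C_k x 2(2k+1)/(k+2), build up term by term: C_1=1, C_2=2, C_3=5, C_4=14, C_5=42, C_6=132, C_7=429, C_8=1430, C_9=4862, C_10=16796, C_11=58786, C_12=208012, C_13=742900, C_14=2674440, C_15=9694845.

Final answer: C_{15} = 9694845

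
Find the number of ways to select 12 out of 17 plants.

C(17,12) = 17!/(12! x 5!).

Final answer: \binom{17}{12} = 6188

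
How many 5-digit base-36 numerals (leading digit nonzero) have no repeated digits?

The leading digit has 35 choices (anything but zero); the next has 35 (anything but the first), then 34, and so on, one fewer each time.
Total: 35 x 35 x 34 x 33 x 32.

Final answer: 43982400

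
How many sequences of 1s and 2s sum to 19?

Let f(n) be the number of climbs. Removing the last move (1 or 2 steps) gives f(n) = f(n-1) + f(n-2); base cases f(1)=1, f(2)=2.
Building up term by term: f(1)=1, f(2)=2, f(3)=3, f(4)=5, f(5)=8, f(6)=13, f(7)=21, f(8)=34, f(9)=55, f(10)=89, f(11)=144, f(12)=233, f(13)=377, f(14)=610, f(15)=987, f(16)=1597, f(17)=2584, f(18)=4181, f(19)=6765.

Final answer: 6765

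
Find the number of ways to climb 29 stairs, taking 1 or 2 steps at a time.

Condition on the final move: it is a 1-step (f(n-1) ways to get there) or a 2-step (f(n-2) ways), so f(n) = f(n-1) + f(n-2), with f(1)=1, f(2)=2.
Iterating the recurrence: f(1)=1, f(2)=2, f(3)=3, f(4)=5, f(5)=8, f(6)=13, f(7)=21, f(8)=34, f(9)=55, f(10)=89, f(11)=144, f(12)=233, f(13)=377, f(14)=610, f(15)=987, f(16)=1597, f(17)=2584, f(18)=4181, f(19)=6765, f(20)=10946, f(21)=17711, f(22)=28657, f(23)=46368, f(24)=75025, f(25)=121393, f(26)=196418, f(27)=317811, f(28)=514229, f(29)=832040.

Final answer: 832040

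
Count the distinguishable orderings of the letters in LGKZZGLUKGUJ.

Letters (G:3, J:1, K:2, L:2, U:2, Z:2). Total letters: 12.
Permutations = 12!/(3! x 2! x 2! x 2! x 2!).

Final answer: 4989600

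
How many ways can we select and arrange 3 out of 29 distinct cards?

P(29,3) = 29!/(29-3)! = 29!/26!.

Final answer: P(29,3) = 21924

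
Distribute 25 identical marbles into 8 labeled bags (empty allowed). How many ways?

Stars and bars: C(n+k-1, k-1) = C(32,7).

Final answer: C(32,7) = 3365856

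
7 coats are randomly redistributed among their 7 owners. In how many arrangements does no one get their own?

D(n) = (n-1)(D(n-1) + D(n-2)), D(0)=1, D(1)=0.
D(2) = 1 x (0 + 1) = 1
D(3) = 2 x (1 + 0) = 2
D(4) = 3 x (2 + 1) = 9
D(5) = 4 x (9 + 2) = 44
D(6) = 5 x (44 + 9) = 265
D(7) = 6 x (D(6) + D(5)) = 6 x (265 + 44)

Final answer: D(7) = 1854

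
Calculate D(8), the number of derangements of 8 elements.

Use the recurrence D(n) = (n-1)(D(n-1) + D(n-2)) with D(0)=1, D(1)=0.
Building up: D(2)=1, D(3)=2, D(4)=9, D(5)=44, D(6)=265, D(7)=1854.
D(8) = 7 x (D(7) + D(6)) = 7 x (1854 + 265).

Final answer: D(8) = 14833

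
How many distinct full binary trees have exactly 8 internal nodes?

This is a standard Catalan-number count: the answer is C_n. Here n = 8.
Using C_0 = 1 and C_(k+1) = C_k x 2(2k+1)/(k+2), build up term by term: C_1=1, C_2=2, C_3=5, C_4=14, C_5=42, C_6=132, C_7=429, C_8=1430.

Final answer: C_{8} = 1430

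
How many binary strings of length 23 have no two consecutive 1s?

Let a(n) count valid strings. If the last bit is 0 the prefix is any valid string of length n-1; if it is 1 the string must end in 01 with a valid prefix of length n-2. So a(n) = a(n-1) + a(n-2), a(1)=2, a(2)=3.
Computing successive values: a(1)=2, a(2)=3, a(3)=5, a(4)=8, a(5)=13, a(6)=21, a(7)=34, a(8)=55, a(9)=89, a(10)=144, a(11)=233, a(12)=377, a(13)=610, a(14)=987, a(15)=1597, a(16)=2584, a(17)=4181, a(18)=6765, a(19)=10946, a(20)=17711, a(21)=28657, a(22)=46368, a(23)=75025.

Final answer: 75025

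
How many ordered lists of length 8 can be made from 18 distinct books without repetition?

P(18,8) = 18!/(18-8)! = 18!/10!.

Final answer: P(18,8) = 1764322560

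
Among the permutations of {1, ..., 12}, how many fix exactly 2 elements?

Choose which 2 elements are fixed: C(12,2) = 66.
Derange the remaining 10 using D(j) = (j-1)(D(j-1) + D(j-2)), D(0)=1, D(1)=0: D(2)=1, D(3)=2, D(4)=9, D(5)=44, D(6)=265, D(7)=1854, D(8)=14833, D(9)=133496, D(10)=1334961.
Total: 66 x 1334961.

Final answer: C(12,2) D(10) = 88107426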